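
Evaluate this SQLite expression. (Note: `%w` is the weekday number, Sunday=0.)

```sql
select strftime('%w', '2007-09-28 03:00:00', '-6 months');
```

3

First apply '-6 months': 2007-09-28 03:00:00 → 2007-03-28 03:00:00.
2007-03-28 is a Wednesday; with Sunday=0 that is 3.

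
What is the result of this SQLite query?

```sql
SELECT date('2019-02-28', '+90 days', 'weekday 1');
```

Applying '+90 days' to 2019-02-28: counting 90 days forward gives 2019-05-29.
`weekday 1` advances to the next Monday; 2019-05-29 is a Wednesday, so it moves forward to 2019-06-03.

2019-06-03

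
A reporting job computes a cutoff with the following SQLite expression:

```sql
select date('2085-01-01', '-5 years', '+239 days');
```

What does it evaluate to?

2080-08-27

Adding -5 years to 2085-01-01 gives 2080-01-01.
Applying '+239 days' to 2080-01-01: counting 239 days forward gives 2080-08-27.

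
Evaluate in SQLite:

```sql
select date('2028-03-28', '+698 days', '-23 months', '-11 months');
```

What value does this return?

2027-04-24

Applying '+698 days' to 2028-03-28: counting 698 days forward gives 2030-02-24.
Adding -23 months to 2030-02-24 gives 2028-03-24.
Adding -11 months to 2028-03-24 gives 2027-04-24.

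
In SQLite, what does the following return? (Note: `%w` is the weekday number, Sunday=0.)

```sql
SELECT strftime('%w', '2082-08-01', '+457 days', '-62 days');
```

First apply '+457 days', '-62 days': 2082-08-01 → 2083-08-31.
2083-08-31 is a Tuesday; with Sunday=0 that is 2.

2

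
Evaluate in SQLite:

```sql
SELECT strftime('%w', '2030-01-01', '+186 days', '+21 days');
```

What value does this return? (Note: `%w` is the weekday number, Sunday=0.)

First apply '+186 days', '+21 days': 2030-01-01 → 2030-07-27.
2030-07-27 is a Saturday; with Sunday=0 that is 6.

6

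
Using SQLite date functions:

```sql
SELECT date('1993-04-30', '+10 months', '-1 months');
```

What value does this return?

Adding +10 months to 1993-04-30 targets 1994-02-30. February 1994 has only 28 days, so SQLite normalizes the 2-day overflow forward to 1994-03-02.
Adding -1 month to 1994-03-02 gives 1994-02-02.

1994-02-02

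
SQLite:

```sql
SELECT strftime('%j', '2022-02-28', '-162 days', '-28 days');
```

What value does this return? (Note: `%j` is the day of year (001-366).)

234

First apply '-162 days', '-28 days': 2022-02-28 → 2021-08-22.
Day-of-year for 2021-08-22: days since 2021-01-01 inclusive = 234, zero-padded to 234.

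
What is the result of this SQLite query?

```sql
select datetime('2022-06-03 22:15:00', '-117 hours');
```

2022-05-30 01:15:00

-117 hours from 2022-06-03 22:15:00 is 2022-05-30 01:15:00 (crosses midnight).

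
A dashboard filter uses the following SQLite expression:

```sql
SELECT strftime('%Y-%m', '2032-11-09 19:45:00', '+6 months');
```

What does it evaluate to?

First apply '+6 months': 2032-11-09 19:45:00 → 2033-05-09 19:45:00.
`%Y-%m` extracts the year-month: 2033-05.

2033-05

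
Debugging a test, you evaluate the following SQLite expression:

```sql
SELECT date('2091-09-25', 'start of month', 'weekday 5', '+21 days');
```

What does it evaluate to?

`start of month` rewinds 2091-09-25 to 2091-09-01.
`weekday 5` advances to the next Friday; 2091-09-01 is a Saturday, so it moves forward to 2091-09-07.
Advancing 21 more days within September lands on 2091-09-28.

2091-09-28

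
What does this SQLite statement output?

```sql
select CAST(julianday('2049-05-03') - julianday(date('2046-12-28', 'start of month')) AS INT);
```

`start of month` rewinds 2046-12-28 to 2046-12-01.
30 days remain in December 2046 after the 1st (31 − 1).
Full months from January 2047 through April 2049 contribute their day counts.
Then 3 days into May 2049.
Total: 30 + 31 + 28 + 31 + 30 + 31 + 30 + 31 + 31 + 30 + 31 + 30 + 31 + 31 + 29 + 31 + 30 + 31 + 30 + 31 + 31 + 30 + 31 + 30 + 31 + 31 + 28 + 31 + 30 + 3 = 884.

884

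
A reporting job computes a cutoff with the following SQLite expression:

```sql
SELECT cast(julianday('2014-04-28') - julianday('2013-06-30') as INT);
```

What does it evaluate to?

0 days remain in June 2013 after the 30th (30 − 30).
Full months from July 2013 through March 2014 contribute their day counts.
Then 28 days into April 2014.
Total: 0 + 31 + 31 + 30 + 31 + 30 + 31 + 31 + 28 + 31 + 28 = 302.

302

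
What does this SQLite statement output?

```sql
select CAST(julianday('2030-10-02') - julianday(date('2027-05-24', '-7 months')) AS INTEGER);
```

1439

Adding -7 months to 2027-05-24 gives 2026-10-24.
7 days remain in October 2026 after the 24th (31 − 24).
Full months from November 2026 through September 2030 contribute their day counts.
Then 2 days into October 2030.
Total: 7 + 30 + 31 + 31 + 28 + 31 + 30 + 31 + 30 + 31 + 31 + 30 + 31 + 30 + 31 + 31 + 29 + 31 + 30 + 31 + 30 + 31 + 31 + 30 + 31 + 30 + 31 + 31 + 28 + 31 + 30 + 31 + 30 + 31 + 31 + 30 + 31 + 30 + 31 + 31 + 28 + 31 + 30 + 31 + 30 + 31 + 31 + 30 + 2 = 1439.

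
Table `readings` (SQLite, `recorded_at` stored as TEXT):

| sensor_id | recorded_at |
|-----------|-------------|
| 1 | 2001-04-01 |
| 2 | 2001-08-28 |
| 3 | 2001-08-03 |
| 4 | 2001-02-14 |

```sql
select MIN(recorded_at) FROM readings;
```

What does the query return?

2001-02-14

MIN over {2001-02-14, 2001-04-01, 2001-08-03, 2001-08-28}.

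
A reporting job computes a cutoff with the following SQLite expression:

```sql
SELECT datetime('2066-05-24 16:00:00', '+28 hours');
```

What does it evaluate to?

2066-05-25 20:00:00

+28 hours from 2066-05-24 16:00:00 is 2066-05-25 20:00:00 (crosses midnight).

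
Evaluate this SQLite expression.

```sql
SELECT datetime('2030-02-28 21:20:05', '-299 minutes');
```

2030-02-28 16:21:05

299 minutes = 4h 59m; -299 minutes from 2030-02-28 21:20:05 is 2030-02-28 16:21:05.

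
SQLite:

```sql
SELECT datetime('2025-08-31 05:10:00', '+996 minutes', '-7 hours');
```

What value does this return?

2025-08-31 14:46:00

996 minutes = 16h 36m; +996 minutes from 2025-08-31 05:10:00 is 2025-08-31 21:46:00.
-7 hours from 2025-08-31 21:46:00 is 2025-08-31 14:46:00.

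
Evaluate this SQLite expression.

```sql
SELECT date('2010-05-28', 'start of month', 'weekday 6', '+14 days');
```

`start of month` rewinds 2010-05-28 to 2010-05-01.
`weekday 6` advances to the next Saturday; 2010-05-01 is already a Saturday, so it stays at 2010-05-01.
Advancing 14 more days within May lands on 2010-05-15.

2010-05-15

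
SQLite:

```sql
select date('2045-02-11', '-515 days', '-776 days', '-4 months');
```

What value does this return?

2041-03-31

Applying '-515 days' to 2045-02-11: counting 515 days back gives 2043-09-15.
Applying '-776 days' to 2043-09-15: counting 776 days back gives 2041-07-31.
Adding -4 months to 2041-07-31 gives 2041-03-31.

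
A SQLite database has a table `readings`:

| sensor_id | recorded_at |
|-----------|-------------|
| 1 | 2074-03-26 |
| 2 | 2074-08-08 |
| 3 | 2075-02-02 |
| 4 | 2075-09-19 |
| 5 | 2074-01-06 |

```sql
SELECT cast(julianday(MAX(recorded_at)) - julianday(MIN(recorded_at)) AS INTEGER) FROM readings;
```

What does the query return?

621

MIN = 2074-01-06, MAX = 2075-09-19.
25 days remain in January 2074 after the 6th (31 − 6).
Full months from February 2074 through August 2075 contribute their day counts.
Then 19 days into September 2075.
Total: 25 + 28 + 31 + 30 + 31 + 30 + 31 + 31 + 30 + 31 + 30 + 31 + 31 + 28 + 31 + 30 + 31 + 30 + 31 + 31 + 19 = 621.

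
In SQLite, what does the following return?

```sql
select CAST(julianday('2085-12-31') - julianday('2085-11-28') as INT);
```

2 days remain in November 2085 after the 28th (30 − 28).
Then 31 days into December 2085.
Total: 2 + 31 = 33.

33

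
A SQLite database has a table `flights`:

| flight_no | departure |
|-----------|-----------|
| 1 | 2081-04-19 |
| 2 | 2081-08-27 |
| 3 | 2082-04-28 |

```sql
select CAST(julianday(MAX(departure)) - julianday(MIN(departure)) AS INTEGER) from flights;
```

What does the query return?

MIN = 2081-04-19, MAX = 2082-04-28.
11 days remain in April 2081 after the 19th (30 − 19).
Full months from May 2081 through March 2082 contribute their day counts.
Then 28 days into April 2082.
Total: 11 + 31 + 30 + 31 + 31 + 30 + 31 + 30 + 31 + 31 + 28 + 31 + 28 = 374.

374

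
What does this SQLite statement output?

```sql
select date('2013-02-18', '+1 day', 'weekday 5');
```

Advancing 1 more day within February lands on 2013-02-19.
`weekday 5` advances to the next Friday; 2013-02-19 is a Tuesday, so it moves forward to 2013-02-22.

2013-02-22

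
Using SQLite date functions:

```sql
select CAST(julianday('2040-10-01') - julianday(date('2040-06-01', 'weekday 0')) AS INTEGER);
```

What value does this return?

`weekday 0` advances to the next Sunday; 2040-06-01 is a Friday, so it moves forward to 2040-06-03.
27 days remain in June 2040 after the 3rd (30 − 3).
July 2040: 31 days.
August 2040: 31 days.
September 2040: 30 days.
Then 1 day into October 2040.
Total: 27 + 31 + 31 + 30 + 1 = 120.

120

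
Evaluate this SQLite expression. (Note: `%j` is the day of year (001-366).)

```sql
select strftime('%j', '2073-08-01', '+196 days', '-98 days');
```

311

First apply '+196 days', '-98 days': 2073-08-01 → 2073-11-07.
Day-of-year for 2073-11-07: days since 2073-01-01 inclusive = 311, zero-padded to 311.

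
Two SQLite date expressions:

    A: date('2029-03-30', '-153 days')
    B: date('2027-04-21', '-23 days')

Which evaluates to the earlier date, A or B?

B

A = 2028-10-28.
B = 2027-03-29.
B is earlier.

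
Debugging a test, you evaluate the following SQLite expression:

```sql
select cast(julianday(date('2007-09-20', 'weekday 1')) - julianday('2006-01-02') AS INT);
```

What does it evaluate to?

630

`weekday 1` advances to the next Monday; 2007-09-20 is a Thursday, so it moves forward to 2007-09-24.
29 days remain in January 2006 after the 2nd (31 − 2).
Full months from February 2006 through August 2007 contribute their day counts.
Then 24 days into September 2007.
Total: 29 + 28 + 31 + 30 + 31 + 30 + 31 + 31 + 30 + 31 + 30 + 31 + 31 + 28 + 31 + 30 + 31 + 30 + 31 + 31 + 24 = 630.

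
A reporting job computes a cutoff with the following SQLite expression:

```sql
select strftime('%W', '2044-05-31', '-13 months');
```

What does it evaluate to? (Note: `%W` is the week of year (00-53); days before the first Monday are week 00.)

17

First apply '-13 months': 2044-05-31 → 2043-05-01.
2043-05-01 is a Friday. SQLite's %W counts Mondays since the year started; the result is 17.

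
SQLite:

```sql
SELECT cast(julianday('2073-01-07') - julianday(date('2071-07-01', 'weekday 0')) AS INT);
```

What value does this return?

552

`weekday 0` advances to the next Sunday; 2071-07-01 is a Wednesday, so it moves forward to 2071-07-05.
26 days remain in July 2071 after the 5th (31 − 5).
Full months from August 2071 through December 2072 contribute their day counts.
Then 7 days into January 2073.
Total: 26 + 31 + 30 + 31 + 30 + 31 + 31 + 29 + 31 + 30 + 31 + 30 + 31 + 31 + 30 + 31 + 30 + 31 + 7 = 552.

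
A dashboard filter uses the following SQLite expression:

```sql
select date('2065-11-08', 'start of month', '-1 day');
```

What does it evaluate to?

2065-10-31

`start of month` rewinds 2065-11-08 to 2065-11-01.
Going back 1 day from 2065-11-01 reaches 2065-10-31 (last day of October, 31 days).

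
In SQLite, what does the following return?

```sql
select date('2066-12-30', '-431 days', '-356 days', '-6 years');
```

Applying '-431 days' to 2066-12-30: counting 431 days back gives 2065-10-25.
Applying '-356 days' to 2065-10-25: counting 356 days back gives 2064-11-03.
Adding -6 years to 2064-11-03 gives 2058-11-03.

2058-11-03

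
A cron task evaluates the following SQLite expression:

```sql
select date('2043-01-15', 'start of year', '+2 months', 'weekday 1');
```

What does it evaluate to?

2043-03-02

`start of year` rewinds 2043-01-15 to 2043-01-01.
Adding +2 months to 2043-01-01 gives 2043-03-01.
`weekday 1` advances to the next Monday; 2043-03-01 is a Sunday, so it moves forward to 2043-03-02.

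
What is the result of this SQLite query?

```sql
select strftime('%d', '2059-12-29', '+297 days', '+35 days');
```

25

First apply '+297 days', '+35 days': 2059-12-29 → 2060-11-25.
`%d` extracts the 2-digit day of month: 25.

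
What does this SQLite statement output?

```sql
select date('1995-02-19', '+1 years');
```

1996-02-19

Adding +1 year to 1995-02-19 gives 1996-02-19.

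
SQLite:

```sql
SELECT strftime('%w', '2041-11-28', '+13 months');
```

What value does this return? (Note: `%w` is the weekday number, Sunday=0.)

First apply '+13 months': 2041-11-28 → 2042-12-28.
2042-12-28 is a Sunday; with Sunday=0 that is 0.

0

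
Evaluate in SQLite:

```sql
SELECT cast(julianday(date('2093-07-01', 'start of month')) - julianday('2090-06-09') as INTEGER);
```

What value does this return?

`start of month` rewinds 2093-07-01 to 2093-07-01.
21 days remain in June 2090 after the 9th (30 − 9).
Full months from July 2090 through June 2093 contribute their day counts.
Then 1 day into July 2093.
Total: 21 + 31 + 31 + 30 + 31 + 30 + 31 + 31 + 28 + 31 + 30 + 31 + 30 + 31 + 31 + 30 + 31 + 30 + 31 + 31 + 29 + 31 + 30 + 31 + 30 + 31 + 31 + 30 + 31 + 30 + 31 + 31 + 28 + 31 + 30 + 31 + 30 + 1 = 1118.

1118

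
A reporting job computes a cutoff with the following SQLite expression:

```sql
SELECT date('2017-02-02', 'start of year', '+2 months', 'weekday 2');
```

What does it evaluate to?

2017-03-07

`start of year` rewinds 2017-02-02 to 2017-01-01.
Adding +2 months to 2017-01-01 gives 2017-03-01.
`weekday 2` advances to the next Tuesday; 2017-03-01 is a Wednesday, so it moves forward to 2017-03-07.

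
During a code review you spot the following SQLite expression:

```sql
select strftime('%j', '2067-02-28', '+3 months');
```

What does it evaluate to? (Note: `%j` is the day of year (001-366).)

148

First apply '+3 months': 2067-02-28 → 2067-05-28.
Day-of-year for 2067-05-28: days since 2067-01-01 inclusive = 148, zero-padded to 148.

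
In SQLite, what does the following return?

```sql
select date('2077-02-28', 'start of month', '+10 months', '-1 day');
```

2077-11-30

`start of month` rewinds 2077-02-28 to 2077-02-01.
Adding +10 months to 2077-02-01 gives 2077-12-01.
Going back 1 day from 2077-12-01 reaches 2077-11-30 (last day of November, 30 days).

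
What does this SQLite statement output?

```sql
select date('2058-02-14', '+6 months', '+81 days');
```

Adding +6 months to 2058-02-14 gives 2058-08-14.
Applying '+81 days' to 2058-08-14: counting 81 days forward gives 2058-11-03.

2058-11-03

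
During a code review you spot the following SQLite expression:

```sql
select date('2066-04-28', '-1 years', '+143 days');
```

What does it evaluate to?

2065-09-18

Adding -1 year to 2066-04-28 gives 2065-04-28.
Applying '+143 days' to 2065-04-28: counting 143 days forward gives 2065-09-18.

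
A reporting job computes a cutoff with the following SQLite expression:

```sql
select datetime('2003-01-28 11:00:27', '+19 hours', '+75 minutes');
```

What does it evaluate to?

2003-01-29 07:15:27

+19 hours from 2003-01-28 11:00:27 is 2003-01-29 06:00:27 (crosses midnight).
75 minutes = 1h 15m; +75 minutes from 2003-01-29 06:00:27 is 2003-01-29 07:15:27.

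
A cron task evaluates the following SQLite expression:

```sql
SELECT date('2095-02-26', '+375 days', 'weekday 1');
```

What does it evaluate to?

2096-03-12

Applying '+375 days' to 2095-02-26: counting 375 days forward gives 2096-03-07.
`weekday 1` advances to the next Monday; 2096-03-07 is a Wednesday, so it moves forward to 2096-03-12.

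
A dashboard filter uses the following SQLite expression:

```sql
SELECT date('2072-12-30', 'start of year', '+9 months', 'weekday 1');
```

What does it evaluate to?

`start of year` rewinds 2072-12-30 to 2072-01-01.
Adding +9 months to 2072-01-01 gives 2072-10-01.
`weekday 1` advances to the next Monday; 2072-10-01 is a Saturday, so it moves forward to 2072-10-03.

2072-10-03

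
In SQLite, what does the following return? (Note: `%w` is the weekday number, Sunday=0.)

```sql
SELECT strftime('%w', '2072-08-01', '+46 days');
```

First apply '+46 days': 2072-08-01 → 2072-09-16.
2072-09-16 is a Friday; with Sunday=0 that is 5.

5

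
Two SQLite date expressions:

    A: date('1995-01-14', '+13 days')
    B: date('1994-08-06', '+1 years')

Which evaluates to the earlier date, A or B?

A

A = 1995-01-27.
B = 1995-08-06.
A is earlier.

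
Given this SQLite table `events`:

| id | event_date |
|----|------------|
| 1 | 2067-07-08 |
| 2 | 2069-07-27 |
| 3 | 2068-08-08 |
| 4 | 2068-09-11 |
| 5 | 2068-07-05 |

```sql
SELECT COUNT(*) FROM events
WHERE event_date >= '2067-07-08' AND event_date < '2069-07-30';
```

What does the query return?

5

Rows in [2067-07-08, 2069-07-30): 2067-07-08, 2069-07-27, 2068-08-08, 2068-09-11, 2068-07-05 → 5 rows.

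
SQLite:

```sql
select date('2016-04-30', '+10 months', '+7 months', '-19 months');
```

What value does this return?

Adding +10 months to 2016-04-30 targets 2017-02-30. February 2017 has only 28 days, so SQLite normalizes the 2-day overflow forward to 2017-03-02.
Adding +7 months to 2017-03-02 gives 2017-10-02.
Adding -19 months to 2017-10-02 gives 2016-03-02.

2016-03-02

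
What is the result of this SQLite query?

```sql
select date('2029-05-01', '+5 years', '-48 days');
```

Adding +5 years to 2029-05-01 gives 2034-05-01.
Applying '-48 days' to 2034-05-01: counting 48 days back gives 2034-03-14.

2034-03-14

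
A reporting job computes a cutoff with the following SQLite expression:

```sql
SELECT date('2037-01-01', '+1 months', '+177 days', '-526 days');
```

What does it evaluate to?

2036-02-18

Adding +1 month to 2037-01-01 gives 2037-02-01.
Applying '+177 days' to 2037-02-01: counting 177 days forward gives 2037-07-28.
Applying '-526 days' to 2037-07-28: counting 526 days back gives 2036-02-18.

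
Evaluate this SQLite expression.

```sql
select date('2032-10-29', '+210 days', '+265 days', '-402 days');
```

Applying '+210 days' to 2032-10-29: counting 210 days forward gives 2033-05-27.
Applying '+265 days' to 2033-05-27: counting 265 days forward gives 2034-02-16.
Applying '-402 days' to 2034-02-16: counting 402 days back gives 2033-01-10.

2033-01-10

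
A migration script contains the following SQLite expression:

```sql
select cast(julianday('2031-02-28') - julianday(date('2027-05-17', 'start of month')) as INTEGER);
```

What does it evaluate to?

`start of month` rewinds 2027-05-17 to 2027-05-01.
30 days remain in May 2027 after the 1st (31 − 1).
Full months from June 2027 through January 2031 contribute their day counts.
Then 28 days into February 2031.
Total: 30 + 30 + 31 + 31 + 30 + 31 + 30 + 31 + 31 + 29 + 31 + 30 + 31 + 30 + 31 + 31 + 30 + 31 + 30 + 31 + 31 + 28 + 31 + 30 + 31 + 30 + 31 + 31 + 30 + 31 + 30 + 31 + 31 + 28 + 31 + 30 + 31 + 30 + 31 + 31 + 30 + 31 + 30 + 31 + 31 + 28 = 1399.

1399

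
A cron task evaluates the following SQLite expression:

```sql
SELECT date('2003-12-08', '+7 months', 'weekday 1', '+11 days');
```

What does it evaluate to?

2004-07-23

Adding +7 months to 2003-12-08 gives 2004-07-08.
`weekday 1` advances to the next Monday; 2004-07-08 is a Thursday, so it moves forward to 2004-07-12.
Advancing 11 more days within July lands on 2004-07-23.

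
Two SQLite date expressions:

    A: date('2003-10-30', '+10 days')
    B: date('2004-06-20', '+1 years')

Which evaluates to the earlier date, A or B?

A = 2003-11-09.
B = 2005-06-20.
A is earlier.

A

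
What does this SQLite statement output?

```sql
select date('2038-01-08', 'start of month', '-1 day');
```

2037-12-31

`start of month` rewinds 2038-01-08 to 2038-01-01.
Going back 1 day from 2038-01-01 reaches 2037-12-31 (last day of December, 31 days).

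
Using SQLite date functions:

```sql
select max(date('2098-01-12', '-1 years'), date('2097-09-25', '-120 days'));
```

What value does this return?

2097-05-28

date('2098-01-12', '-1 years') → 2097-01-12.
date('2097-09-25', '-120 days') → 2097-05-28.
Later of the two is 2097-05-28.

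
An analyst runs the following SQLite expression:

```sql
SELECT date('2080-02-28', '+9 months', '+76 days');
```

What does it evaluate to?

2081-02-12

Adding +9 months to 2080-02-28 gives 2080-11-28.
Applying '+76 days' to 2080-11-28: counting 76 days forward gives 2081-02-12.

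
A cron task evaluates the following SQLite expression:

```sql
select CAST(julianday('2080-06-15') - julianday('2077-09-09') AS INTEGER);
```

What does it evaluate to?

21 days remain in September 2077 after the 9th (30 − 9).
Full months from October 2077 through May 2080 contribute their day counts.
Then 15 days into June 2080.
Total: 21 + 31 + 30 + 31 + 31 + 28 + 31 + 30 + 31 + 30 + 31 + 31 + 30 + 31 + 30 + 31 + 31 + 28 + 31 + 30 + 31 + 30 + 31 + 31 + 30 + 31 + 30 + 31 + 31 + 29 + 31 + 30 + 31 + 15 = 1010.

1010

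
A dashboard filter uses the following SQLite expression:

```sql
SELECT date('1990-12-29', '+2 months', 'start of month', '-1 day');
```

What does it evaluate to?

1991-02-28

Adding +2 months to 1990-12-29 targets 1991-02-29. February 1991 has only 28 days, so SQLite normalizes the 1-day overflow forward to 1991-03-01.
`start of month` rewinds 1991-03-01 to 1991-03-01.
Going back 1 day from 1991-03-01 reaches 1991-02-28 (last day of February, 28 days).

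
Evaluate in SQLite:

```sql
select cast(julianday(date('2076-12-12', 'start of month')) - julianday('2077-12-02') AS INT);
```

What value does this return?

`start of month` rewinds 2076-12-12 to 2076-12-01.
30 days remain in December 2076 after the 1st (31 − 1).
Full months from January 2077 through November 2077 contribute their day counts.
Then 2 days into December 2077.
Total: 30 + 31 + 28 + 31 + 30 + 31 + 30 + 31 + 31 + 30 + 31 + 30 + 2 = 366.
The subtraction is earlier − later, so the result is −366 → -366.

-366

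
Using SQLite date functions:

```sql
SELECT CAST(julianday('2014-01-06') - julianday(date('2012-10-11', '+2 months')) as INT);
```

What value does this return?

391

Adding +2 months to 2012-10-11 gives 2012-12-11.
20 days remain in December 2012 after the 11th (31 − 11).
Full months from January 2013 through December 2013 contribute their day counts.
Then 6 days into January 2014.
Total: 20 + 31 + 28 + 31 + 30 + 31 + 30 + 31 + 31 + 30 + 31 + 30 + 31 + 6 = 391.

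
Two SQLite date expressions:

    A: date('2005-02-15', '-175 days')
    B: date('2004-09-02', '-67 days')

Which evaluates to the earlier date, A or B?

B

A = 2004-08-24.
B = 2004-06-27.
B is earlier.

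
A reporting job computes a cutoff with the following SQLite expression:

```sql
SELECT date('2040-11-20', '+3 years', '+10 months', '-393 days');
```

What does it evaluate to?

2043-08-24

Adding +3 years to 2040-11-20 gives 2043-11-20.
Adding +10 months to 2043-11-20 gives 2044-09-20.
Applying '-393 days' to 2044-09-20: counting 393 days back gives 2043-08-24.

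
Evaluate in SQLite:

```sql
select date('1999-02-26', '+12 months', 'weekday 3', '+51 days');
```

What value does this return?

Adding +12 months to 1999-02-26 gives 2000-02-26.
`weekday 3` advances to the next Wednesday; 2000-02-26 is a Saturday, so it moves forward to 2000-03-01.
Applying '+51 days' to 2000-03-01: counting 51 days forward gives 2000-04-21.

2000-04-21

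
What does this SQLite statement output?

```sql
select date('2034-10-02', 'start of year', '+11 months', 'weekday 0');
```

`start of year` rewinds 2034-10-02 to 2034-01-01.
Adding +11 months to 2034-01-01 gives 2034-12-01.
`weekday 0` advances to the next Sunday; 2034-12-01 is a Friday, so it moves forward to 2034-12-03.

2034-12-03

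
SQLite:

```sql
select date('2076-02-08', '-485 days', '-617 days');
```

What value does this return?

Applying '-485 days' to 2076-02-08: counting 485 days back gives 2074-10-11.
Applying '-617 days' to 2074-10-11: counting 617 days back gives 2073-02-01.

2073-02-01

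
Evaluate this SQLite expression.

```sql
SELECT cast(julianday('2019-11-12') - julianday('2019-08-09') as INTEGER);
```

95

22 days remain in August 2019 after the 9th (31 − 9).
September 2019: 30 days.
October 2019: 31 days.
Then 12 days into November 2019.
Total: 22 + 30 + 31 + 12 = 95.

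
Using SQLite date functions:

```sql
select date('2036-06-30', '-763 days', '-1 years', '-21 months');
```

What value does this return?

2031-08-29

Applying '-763 days' to 2036-06-30: counting 763 days back gives 2034-05-29.
Adding -1 year to 2034-05-29 gives 2033-05-29.
Adding -21 months to 2033-05-29 gives 2031-08-29.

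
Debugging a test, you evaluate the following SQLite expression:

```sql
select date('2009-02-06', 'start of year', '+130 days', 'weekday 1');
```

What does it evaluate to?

2009-05-11

`start of year` rewinds 2009-02-06 to 2009-01-01.
Applying '+130 days' to 2009-01-01: counting 130 days forward gives 2009-05-11.
`weekday 1` advances to the next Monday; 2009-05-11 is already a Monday, so it stays at 2009-05-11.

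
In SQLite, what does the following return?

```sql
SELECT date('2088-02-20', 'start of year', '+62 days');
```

2088-03-03

`start of year` rewinds 2088-02-20 to 2088-01-01.
Applying '+62 days' to 2088-01-01: counting 62 days forward gives 2088-03-03.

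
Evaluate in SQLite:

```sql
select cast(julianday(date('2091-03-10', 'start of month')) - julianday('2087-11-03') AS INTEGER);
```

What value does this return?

`start of month` rewinds 2091-03-10 to 2091-03-01.
27 days remain in November 2087 after the 3rd (30 − 3).
Full months from December 2087 through February 2091 contribute their day counts.
Then 1 day into March 2091.
Total: 27 + 31 + 31 + 29 + 31 + 30 + 31 + 30 + 31 + 31 + 30 + 31 + 30 + 31 + 31 + 28 + 31 + 30 + 31 + 30 + 31 + 31 + 30 + 31 + 30 + 31 + 31 + 28 + 31 + 30 + 31 + 30 + 31 + 31 + 30 + 31 + 30 + 31 + 31 + 28 + 1 = 1214.

1214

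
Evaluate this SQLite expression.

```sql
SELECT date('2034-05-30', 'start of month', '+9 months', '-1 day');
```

2035-01-31

`start of month` rewinds 2034-05-30 to 2034-05-01.
Adding +9 months to 2034-05-01 gives 2035-02-01.
Going back 1 day from 2035-02-01 reaches 2035-01-31 (last day of January, 31 days).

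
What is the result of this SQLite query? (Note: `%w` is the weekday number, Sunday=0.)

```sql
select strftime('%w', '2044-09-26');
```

1

2044-09-26 is a Monday; with Sunday=0 that is 1.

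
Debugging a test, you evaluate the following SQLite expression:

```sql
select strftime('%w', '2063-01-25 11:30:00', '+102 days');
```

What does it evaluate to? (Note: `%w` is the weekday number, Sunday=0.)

1

First apply '+102 days': 2063-01-25 11:30:00 → 2063-05-07 11:30:00.
2063-05-07 is a Monday; with Sunday=0 that is 1.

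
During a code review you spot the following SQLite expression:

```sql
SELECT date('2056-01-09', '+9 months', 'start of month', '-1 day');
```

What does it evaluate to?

Adding +9 months to 2056-01-09 gives 2056-10-09.
`start of month` rewinds 2056-10-09 to 2056-10-01.
Going back 1 day from 2056-10-01 reaches 2056-09-30 (last day of September, 30 days).

2056-09-30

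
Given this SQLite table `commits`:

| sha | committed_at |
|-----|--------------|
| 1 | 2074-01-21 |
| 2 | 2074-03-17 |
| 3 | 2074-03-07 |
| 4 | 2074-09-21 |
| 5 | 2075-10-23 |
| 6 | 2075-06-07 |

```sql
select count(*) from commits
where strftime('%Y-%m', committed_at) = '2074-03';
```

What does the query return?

2

Rows with year-month 2074-03: 2074-03-17, 2074-03-07 → 2.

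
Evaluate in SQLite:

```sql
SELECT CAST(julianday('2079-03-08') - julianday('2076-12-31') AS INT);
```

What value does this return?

0 days remain in December 2076 after the 31st (31 − 31).
Full months from January 2077 through February 2079 contribute their day counts.
Then 8 days into March 2079.
Total: 0 + 31 + 28 + 31 + 30 + 31 + 30 + 31 + 31 + 30 + 31 + 30 + 31 + 31 + 28 + 31 + 30 + 31 + 30 + 31 + 31 + 30 + 31 + 30 + 31 + 31 + 28 + 8 = 797.

797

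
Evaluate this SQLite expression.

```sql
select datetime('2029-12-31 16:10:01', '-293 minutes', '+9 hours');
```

293 minutes = 4h 53m; -293 minutes from 2029-12-31 16:10:01 is 2029-12-31 11:17:01.
+9 hours from 2029-12-31 11:17:01 is 2029-12-31 20:17:01.

2029-12-31 20:17:01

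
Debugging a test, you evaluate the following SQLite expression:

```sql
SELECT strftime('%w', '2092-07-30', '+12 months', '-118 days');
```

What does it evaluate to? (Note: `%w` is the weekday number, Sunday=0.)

First apply '+12 months', '-118 days': 2092-07-30 → 2093-04-03.
2093-04-03 is a Friday; with Sunday=0 that is 5.

5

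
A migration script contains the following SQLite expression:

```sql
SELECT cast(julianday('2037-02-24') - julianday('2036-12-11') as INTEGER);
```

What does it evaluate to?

20 days remain in December 2036 after the 11th (31 − 11).
January 2037: 31 days.
Then 24 days into February 2037.
Total: 20 + 31 + 24 = 75.

75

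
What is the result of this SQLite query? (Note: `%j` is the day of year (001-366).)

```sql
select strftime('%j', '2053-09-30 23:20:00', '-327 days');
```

312

First apply '-327 days': 2053-09-30 23:20:00 → 2052-11-07 23:20:00.
Day-of-year for 2052-11-07: days since 2052-01-01 inclusive = 312, zero-padded to 312.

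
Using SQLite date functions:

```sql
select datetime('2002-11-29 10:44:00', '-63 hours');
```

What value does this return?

-63 hours from 2002-11-29 10:44:00 is 2002-11-26 19:44:00 (crosses midnight).

2002-11-26 19:44:00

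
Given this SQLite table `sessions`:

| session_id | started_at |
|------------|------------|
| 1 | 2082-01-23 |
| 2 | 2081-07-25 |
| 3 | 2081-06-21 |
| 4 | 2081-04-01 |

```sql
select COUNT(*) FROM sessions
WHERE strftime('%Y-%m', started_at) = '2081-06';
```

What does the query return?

Rows with year-month 2081-06: 2081-06-21 → 1.

1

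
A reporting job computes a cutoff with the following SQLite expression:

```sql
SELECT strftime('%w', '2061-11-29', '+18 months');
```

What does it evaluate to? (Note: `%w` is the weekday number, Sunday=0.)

First apply '+18 months': 2061-11-29 → 2063-05-29.
2063-05-29 is a Tuesday; with Sunday=0 that is 2.

2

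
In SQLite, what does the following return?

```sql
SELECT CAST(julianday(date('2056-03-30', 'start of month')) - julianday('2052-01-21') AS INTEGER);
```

1501

`start of month` rewinds 2056-03-30 to 2056-03-01.
10 days remain in January 2052 after the 21st (31 − 21).
Full months from February 2052 through February 2056 contribute their day counts.
Then 1 day into March 2056.
Total: 10 + 29 + 31 + 30 + 31 + 30 + 31 + 31 + 30 + 31 + 30 + 31 + 31 + 28 + 31 + 30 + 31 + 30 + 31 + 31 + 30 + 31 + 30 + 31 + 31 + 28 + 31 + 30 + 31 + 30 + 31 + 31 + 30 + 31 + 30 + 31 + 31 + 28 + 31 + 30 + 31 + 30 + 31 + 31 + 30 + 31 + 30 + 31 + 31 + 29 + 1 = 1501.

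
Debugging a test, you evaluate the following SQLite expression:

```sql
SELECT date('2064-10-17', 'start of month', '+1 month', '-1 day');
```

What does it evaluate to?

`start of month` rewinds 2064-10-17 to 2064-10-01.
Adding +1 month to 2064-10-01 gives 2064-11-01.
Going back 1 day from 2064-11-01 reaches 2064-10-31 (last day of October, 31 days).

2064-10-31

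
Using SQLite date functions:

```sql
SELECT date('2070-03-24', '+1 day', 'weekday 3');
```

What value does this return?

2070-03-26

Advancing 1 more day within March lands on 2070-03-25.
`weekday 3` advances to the next Wednesday; 2070-03-25 is a Tuesday, so it moves forward to 2070-03-26.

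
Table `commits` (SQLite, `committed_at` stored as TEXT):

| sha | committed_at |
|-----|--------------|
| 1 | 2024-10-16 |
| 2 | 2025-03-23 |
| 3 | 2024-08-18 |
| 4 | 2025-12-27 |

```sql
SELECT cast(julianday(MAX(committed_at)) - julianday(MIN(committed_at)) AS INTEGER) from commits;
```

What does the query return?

MIN = 2024-08-18, MAX = 2025-12-27.
13 days remain in August 2024 after the 18th (31 − 18).
Full months from September 2024 through November 2025 contribute their day counts.
Then 27 days into December 2025.
Total: 13 + 30 + 31 + 30 + 31 + 31 + 28 + 31 + 30 + 31 + 30 + 31 + 31 + 30 + 31 + 30 + 27 = 496.

496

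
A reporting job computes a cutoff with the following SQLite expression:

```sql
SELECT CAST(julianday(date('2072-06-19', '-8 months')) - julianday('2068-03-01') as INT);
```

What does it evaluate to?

1327

Adding -8 months to 2072-06-19 gives 2071-10-19.
30 days remain in March 2068 after the 1st (31 − 1).
Full months from April 2068 through September 2071 contribute their day counts.
Then 19 days into October 2071.
Total: 30 + 30 + 31 + 30 + 31 + 31 + 30 + 31 + 30 + 31 + 31 + 28 + 31 + 30 + 31 + 30 + 31 + 31 + 30 + 31 + 30 + 31 + 31 + 28 + 31 + 30 + 31 + 30 + 31 + 31 + 30 + 31 + 30 + 31 + 31 + 28 + 31 + 30 + 31 + 30 + 31 + 31 + 30 + 19 = 1327.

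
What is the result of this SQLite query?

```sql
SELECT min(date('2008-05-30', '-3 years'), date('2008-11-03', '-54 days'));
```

date('2008-05-30', '-3 years') → 2005-05-30.
date('2008-11-03', '-54 days') → 2008-09-10.
Earlier of the two is 2005-05-30.

2005-05-30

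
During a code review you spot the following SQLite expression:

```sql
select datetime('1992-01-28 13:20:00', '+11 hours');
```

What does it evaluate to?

+11 hours from 1992-01-28 13:20:00 is 1992-01-29 00:20:00 (crosses midnight).

1992-01-29 00:20:00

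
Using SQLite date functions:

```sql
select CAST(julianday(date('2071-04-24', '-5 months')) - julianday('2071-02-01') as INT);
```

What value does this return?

-69

Adding -5 months to 2071-04-24 gives 2070-11-24.
6 days remain in November 2070 after the 24th (30 − 24).
December 2070: 31 days.
January 2071: 31 days.
Then 1 day into February 2071.
Total: 6 + 31 + 31 + 1 = 69.
The subtraction is earlier − later, so the result is −69 → -69.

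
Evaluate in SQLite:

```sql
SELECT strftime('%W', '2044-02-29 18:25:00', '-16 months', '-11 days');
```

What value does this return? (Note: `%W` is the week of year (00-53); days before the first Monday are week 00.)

First apply '-16 months', '-11 days': 2044-02-29 18:25:00 → 2042-10-18 18:25:00.
2042-10-18 is a Saturday. SQLite's %W counts Mondays since the year started; the result is 41.

41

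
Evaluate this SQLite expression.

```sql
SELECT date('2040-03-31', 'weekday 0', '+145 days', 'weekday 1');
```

`weekday 0` advances to the next Sunday; 2040-03-31 is a Saturday, so it moves forward to 2040-04-01.
Applying '+145 days' to 2040-04-01: counting 145 days forward gives 2040-08-24.
`weekday 1` advances to the next Monday; 2040-08-24 is a Friday, so it moves forward to 2040-08-27.

2040-08-27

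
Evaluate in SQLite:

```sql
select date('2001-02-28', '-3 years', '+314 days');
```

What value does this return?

1999-01-08

Adding -3 years to 2001-02-28 gives 1998-02-28.
Applying '+314 days' to 1998-02-28: counting 314 days forward gives 1999-01-08.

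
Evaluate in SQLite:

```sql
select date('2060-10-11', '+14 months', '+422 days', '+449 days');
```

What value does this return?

Adding +14 months to 2060-10-11 gives 2061-12-11.
Applying '+422 days' to 2061-12-11: counting 422 days forward gives 2063-02-06.
Applying '+449 days' to 2063-02-06: counting 449 days forward gives 2064-04-30.

2064-04-30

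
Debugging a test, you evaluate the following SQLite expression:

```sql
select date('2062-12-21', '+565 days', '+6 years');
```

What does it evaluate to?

2070-07-08

Applying '+565 days' to 2062-12-21: counting 565 days forward gives 2064-07-08.
Adding +6 years to 2064-07-08 gives 2070-07-08.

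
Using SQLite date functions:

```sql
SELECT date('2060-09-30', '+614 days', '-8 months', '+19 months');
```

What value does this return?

Applying '+614 days' to 2060-09-30: counting 614 days forward gives 2062-06-06.
Adding -8 months to 2062-06-06 gives 2061-10-06.
Adding +19 months to 2061-10-06 gives 2063-05-06.

2063-05-06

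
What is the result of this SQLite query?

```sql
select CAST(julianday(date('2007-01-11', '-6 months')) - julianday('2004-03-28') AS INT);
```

Adding -6 months to 2007-01-11 gives 2006-07-11.
3 days remain in March 2004 after the 28th (31 − 28).
Full months from April 2004 through June 2006 contribute their day counts.
Then 11 days into July 2006.
Total: 3 + 30 + 31 + 30 + 31 + 31 + 30 + 31 + 30 + 31 + 31 + 28 + 31 + 30 + 31 + 30 + 31 + 31 + 30 + 31 + 30 + 31 + 31 + 28 + 31 + 30 + 31 + 30 + 11 = 835.

835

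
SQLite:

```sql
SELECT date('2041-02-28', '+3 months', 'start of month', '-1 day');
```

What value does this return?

Adding +3 months to 2041-02-28 gives 2041-05-28.
`start of month` rewinds 2041-05-28 to 2041-05-01.
Going back 1 day from 2041-05-01 reaches 2041-04-30 (last day of April, 30 days).

2041-04-30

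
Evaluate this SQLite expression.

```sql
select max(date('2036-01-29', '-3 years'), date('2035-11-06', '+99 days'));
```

date('2036-01-29', '-3 years') → 2033-01-29.
date('2035-11-06', '+99 days') → 2036-02-13.
Later of the two is 2036-02-13.

2036-02-13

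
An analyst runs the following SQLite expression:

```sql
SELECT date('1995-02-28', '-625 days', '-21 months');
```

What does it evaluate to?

1991-09-13

Applying '-625 days' to 1995-02-28: counting 625 days back gives 1993-06-13.
Adding -21 months to 1993-06-13 gives 1991-09-13.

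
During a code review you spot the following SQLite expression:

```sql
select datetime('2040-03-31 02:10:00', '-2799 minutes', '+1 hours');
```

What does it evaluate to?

2040-03-29 04:31:00

2799 minutes = 46h 39m; -2799 minutes from 2040-03-31 02:10:00 is 2040-03-29 03:31:00 (crosses midnight).
+1 hours from 2040-03-29 03:31:00 is 2040-03-29 04:31:00.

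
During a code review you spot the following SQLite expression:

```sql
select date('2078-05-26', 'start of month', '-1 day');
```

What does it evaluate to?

2078-04-30

`start of month` rewinds 2078-05-26 to 2078-05-01.
Going back 1 day from 2078-05-01 reaches 2078-04-30 (last day of April, 30 days).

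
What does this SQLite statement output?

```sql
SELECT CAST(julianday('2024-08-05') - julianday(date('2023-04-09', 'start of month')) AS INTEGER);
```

`start of month` rewinds 2023-04-09 to 2023-04-01.
29 days remain in April 2023 after the 1st (30 − 1).
Full months from May 2023 through July 2024 contribute their day counts.
Then 5 days into August 2024.
Total: 29 + 31 + 30 + 31 + 31 + 30 + 31 + 30 + 31 + 31 + 29 + 31 + 30 + 31 + 30 + 31 + 5 = 492.

492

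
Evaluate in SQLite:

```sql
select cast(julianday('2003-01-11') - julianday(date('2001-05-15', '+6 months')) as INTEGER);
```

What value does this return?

Adding +6 months to 2001-05-15 gives 2001-11-15.
15 days remain in November 2001 after the 15th (30 − 15).
Full months from December 2001 through December 2002 contribute their day counts.
Then 11 days into January 2003.
Total: 15 + 31 + 31 + 28 + 31 + 30 + 31 + 30 + 31 + 31 + 30 + 31 + 30 + 31 + 11 = 422.

422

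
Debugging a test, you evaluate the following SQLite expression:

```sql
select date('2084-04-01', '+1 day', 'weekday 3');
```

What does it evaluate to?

Advancing 1 more day within April lands on 2084-04-02.
`weekday 3` advances to the next Wednesday; 2084-04-02 is a Sunday, so it moves forward to 2084-04-05.

2084-04-05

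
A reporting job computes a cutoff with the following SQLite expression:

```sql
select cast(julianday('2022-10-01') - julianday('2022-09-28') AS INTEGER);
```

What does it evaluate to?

2 days remain in September 2022 after the 28th (30 − 28).
Then 1 day into October 2022.
Total: 2 + 1 = 3.

3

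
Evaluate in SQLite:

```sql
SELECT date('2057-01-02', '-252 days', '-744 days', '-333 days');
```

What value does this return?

2053-05-14

Applying '-252 days' to 2057-01-02: counting 252 days back gives 2056-04-25.
Applying '-744 days' to 2056-04-25: counting 744 days back gives 2054-04-12.
Applying '-333 days' to 2054-04-12: counting 333 days back gives 2053-05-14.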